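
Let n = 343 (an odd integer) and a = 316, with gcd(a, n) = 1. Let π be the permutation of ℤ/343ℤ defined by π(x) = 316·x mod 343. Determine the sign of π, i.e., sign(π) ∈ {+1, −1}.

Trace 337: π^k(337) = [337, 162, 85, 106, 225, 99, 71] for k=0..6.
Cycle type of π: 49×6 + 7×6 + 1×7; total 19 cycles.
sign(π) = (−1)^{n − #cycles} = (−1)^{343−19} = (−1)^324 = +1.

+1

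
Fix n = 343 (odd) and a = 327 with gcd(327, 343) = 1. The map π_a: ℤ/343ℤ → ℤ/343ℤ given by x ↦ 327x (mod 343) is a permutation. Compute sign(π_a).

-1

Start at x=216: 216 → 317 → 73 → 204 → 166 → 88 → 307 → … (one orbit).
4 cycles of lengths [294, 42, 6, 1].
n − c = 343 − 4 = 339; sign = (−1)^339 = -1.
Check: (327/343) = -1 by Zolotarev.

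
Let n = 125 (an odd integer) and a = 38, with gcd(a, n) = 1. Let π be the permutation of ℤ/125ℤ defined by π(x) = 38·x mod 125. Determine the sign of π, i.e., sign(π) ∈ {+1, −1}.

-1

Start at x=14: 14 → 32 → 91 → 83 → 29 → 102 → 1 → … (one orbit).
The orbit structure of x ↦ 38x mod 125: 4 orbits of sizes [100, 20, 4, 1].
n − c = 125 − 4 = 121; sign = (−1)^121 = -1.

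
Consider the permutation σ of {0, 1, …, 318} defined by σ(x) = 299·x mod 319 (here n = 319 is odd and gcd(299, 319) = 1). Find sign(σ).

-1

Orbit of 45 under x↦299x: [45, 57, 136, 151, 170, 109, 53]… (length divides ord_319(299)).
π_299 has 8 disjoint cycles with lengths [70, 70, 70, 70, 14, 14, 10, 1] on {0,…,318}.
319 − 8 = 311 transpositions; sign(π) = (−1)^311 = -1.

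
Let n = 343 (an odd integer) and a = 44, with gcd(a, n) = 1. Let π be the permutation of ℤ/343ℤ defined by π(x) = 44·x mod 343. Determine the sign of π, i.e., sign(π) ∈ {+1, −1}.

+1

Orbit of 43 under x↦44x: [43, 177, 242, 15, 317, 228, 85]… (length divides ord_343(44)).
Decompose π into cycles: lengths [147, 147, 21, 21, 3, 3, 1] (7 cycles, including the fixed point 0).
343 − 7 = 336 transpositions; sign(π) = (−1)^336 = +1.
(44|343)_J = +1 (Zolotarev's lemma cross-check).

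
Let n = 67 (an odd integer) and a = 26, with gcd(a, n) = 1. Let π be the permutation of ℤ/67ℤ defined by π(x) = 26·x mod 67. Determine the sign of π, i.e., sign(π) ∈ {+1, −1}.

Trace 4: π^k(4) = [4, 37, 24, 21, 10, 59, 60] for k=0..6.
Cycle type of π: 33×2 + 1; total 3 cycles.
3 cycles on 67: each ℓ→(−1)^(ℓ−1), product (−1)^64 = +1.

+1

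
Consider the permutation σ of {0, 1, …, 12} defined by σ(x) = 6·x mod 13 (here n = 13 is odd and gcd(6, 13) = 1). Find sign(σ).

Trace 6: π^k(6) = [6, 10, 8, 9, 2, 12, 7] for k=0..6.
Cycle type of π: 12 + 1; total 2 cycles.
With 2 cycles on 13 points, sign = (−1)^{13−2} = -1.
The Jacobi symbol (6|13) = -1 (Zolotarev) agrees.

-1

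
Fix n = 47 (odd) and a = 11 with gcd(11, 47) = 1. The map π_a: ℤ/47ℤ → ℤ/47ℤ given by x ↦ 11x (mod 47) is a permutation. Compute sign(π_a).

-1

Orbit of 19 under x↦11x: [19, 21, 43, 3, 33, 34, 45]… (length divides ord_47(11)).
π_11 has 2 disjoint cycles with lengths [46, 1] on {0,…,46}.
2 cycles on 47: each ℓ→(−1)^(ℓ−1), product (−1)^45 = -1.
The Jacobi symbol (11|47) = -1 (Zolotarev) agrees.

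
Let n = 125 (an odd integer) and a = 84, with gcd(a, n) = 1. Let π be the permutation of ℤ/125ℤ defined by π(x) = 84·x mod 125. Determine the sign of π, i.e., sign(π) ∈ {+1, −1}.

Start at x=46: 46 → 114 → 76 → 9 → 6 → 4 → 86 → … (one orbit).
π_84 has 7 disjoint cycles with lengths [50, 50, 10, 10, 2, 2, 1] on {0,…,124}.
With 7 cycles on 125 points, sign = (−1)^{125−7} = +1.

+1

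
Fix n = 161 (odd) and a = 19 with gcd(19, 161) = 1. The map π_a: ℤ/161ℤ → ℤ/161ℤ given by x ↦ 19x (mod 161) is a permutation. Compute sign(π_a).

+1

Trace 116: π^k(116) = [116, 111, 16, 143, 141, 103, 25] for k=0..6.
Cycle type of π: 66×2 + 22 + 6 + 1; total 5 cycles.
sign(π) = (−1)^{n − #cycles} = (−1)^{161−5} = (−1)^156 = +1.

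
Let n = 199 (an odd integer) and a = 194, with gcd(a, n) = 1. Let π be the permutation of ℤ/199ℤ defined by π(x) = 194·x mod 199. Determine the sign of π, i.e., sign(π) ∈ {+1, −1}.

-1

Orbit of 17 under x↦194x: [17, 114, 27, 64, 78, 8, 159]… (length divides ord_199(194)).
π_194 has 4 disjoint cycles with lengths [66, 66, 66, 1] on {0,…,198}.
With 4 cycles on 199 points, sign = (−1)^{199−4} = -1.
Via Zolotarev, sign(π_{194}) = (194|199) = -1.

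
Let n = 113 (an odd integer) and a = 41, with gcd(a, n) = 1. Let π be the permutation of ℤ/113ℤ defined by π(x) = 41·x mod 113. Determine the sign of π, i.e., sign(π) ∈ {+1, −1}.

+1

Orbit of 60 under x↦41x: [60, 87, 64, 25, 8, 102, 1]… (length divides ord_113(41)).
3 cycles of lengths [56, 56, 1].
113 − 3 = 110 transpositions; sign(π) = (−1)^110 = +1.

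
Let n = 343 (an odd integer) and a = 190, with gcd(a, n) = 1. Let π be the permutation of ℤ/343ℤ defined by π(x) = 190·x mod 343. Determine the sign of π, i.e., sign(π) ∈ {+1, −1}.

Orbit of 71 under x↦190x: [71, 113, 204, 1, 190, 85, 29]… (length divides ord_343(190)).
19 cycles of lengths [49, 49, 49, 49, 49, 49, 7, 7, 7, 7, 7, 7, 1, 1, 1, 1, 1, 1, 1].
19 cycles on 343: each ℓ→(−1)^(ℓ−1), product (−1)^324 = +1.
The Jacobi symbol (190|343) = +1 (Zolotarev) agrees.

+1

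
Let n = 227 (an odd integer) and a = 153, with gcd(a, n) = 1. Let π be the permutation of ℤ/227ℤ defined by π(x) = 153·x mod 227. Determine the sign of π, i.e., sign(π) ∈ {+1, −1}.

-1

Start at x=70: 70 → 41 → 144 → 13 → 173 → 137 → 77 → … (one orbit).
π_153 has 2 disjoint cycles with lengths [226, 1] on {0,…,226}.
2 cycles on 227: each ℓ→(−1)^(ℓ−1), product (−1)^225 = -1.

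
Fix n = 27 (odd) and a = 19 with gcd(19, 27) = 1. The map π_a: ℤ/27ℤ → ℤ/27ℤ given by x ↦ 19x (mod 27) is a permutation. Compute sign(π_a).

Orbit of 1 under x↦19x: [1, 19, 10]… (length divides ord_27(19)).
15 cycles of lengths [3, 3, 3, 3, 3, 3, 1, 1, 1, 1, 1, 1, 1, 1, 1].
n − c = 27 − 15 = 12; sign = (−1)^12 = +1.
(19|27)_J = +1 (Zolotarev's lemma cross-check).

+1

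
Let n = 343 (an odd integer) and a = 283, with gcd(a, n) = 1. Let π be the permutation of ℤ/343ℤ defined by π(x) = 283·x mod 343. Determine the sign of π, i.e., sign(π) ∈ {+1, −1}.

Start at x=151: 151 → 201 → 288 → 213 → 254 → 195 → 305 → … (one orbit).
Decompose π into cycles: lengths [294, 42, 6, 1] (4 cycles, including the fixed point 0).
n − c = 343 − 4 = 339; sign = (−1)^339 = -1.

-1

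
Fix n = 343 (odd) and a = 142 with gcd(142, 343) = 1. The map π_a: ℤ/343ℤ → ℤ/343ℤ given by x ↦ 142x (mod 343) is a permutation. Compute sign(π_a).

Trace 151: π^k(151) = [151, 176, 296, 186, 1, 142, 270] for k=0..6.
7 cycles of lengths [147, 147, 21, 21, 3, 3, 1].
7 cycles on 343: each ℓ→(−1)^(ℓ−1), product (−1)^336 = +1.
The Jacobi symbol (142|343) = +1 (Zolotarev) agrees.

+1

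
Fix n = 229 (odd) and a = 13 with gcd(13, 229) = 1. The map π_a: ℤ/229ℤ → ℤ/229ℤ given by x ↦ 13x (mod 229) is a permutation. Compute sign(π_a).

Orbit of 202 under x↦13x: [202, 107, 17, 221, 125, 22, 57]… (length divides ord_229(13)).
Cycle type of π: 76×3 + 1; total 4 cycles.
With 4 cycles on 229 points, sign = (−1)^{229−4} = -1.

-1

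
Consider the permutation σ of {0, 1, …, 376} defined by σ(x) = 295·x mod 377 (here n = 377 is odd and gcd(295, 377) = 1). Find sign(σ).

Orbit of 81 under x↦295x: [81, 144, 256, 120, 339, 100, 94]… (length divides ord_377(295)).
Cycle type of π: 42×8 + 14×2 + 3×4 + 1; total 15 cycles.
sign(π) = (−1)^{n − #cycles} = (−1)^{377−15} = (−1)^362 = +1.
Via Zolotarev, sign(π_{295}) = (295|377) = +1.

+1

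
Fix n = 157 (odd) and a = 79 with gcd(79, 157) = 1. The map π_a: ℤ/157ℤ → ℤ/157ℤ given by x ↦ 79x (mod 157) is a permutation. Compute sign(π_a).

Orbit of 118 under x↦79x: [118, 59, 108, 54, 27, 92, 46]… (length divides ord_157(79)).
π_79 has 4 disjoint cycles with lengths [52, 52, 52, 1] on {0,…,156}.
Σ(ℓ_i−1) = 157−4 = 153; sign = (−1)^153 = -1.
Check: (79/157) = -1 by Zolotarev.

-1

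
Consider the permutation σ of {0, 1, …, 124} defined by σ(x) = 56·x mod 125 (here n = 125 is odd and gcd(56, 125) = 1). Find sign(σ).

+1

Start at x=26: 26 → 81 → 36 → 16 → 21 → 51 → 106 → … (one orbit).
π_56 has 13 disjoint cycles with lengths [25, 25, 25, 25, 5, 5, 5, 5, 1, 1, 1, 1, 1] on {0,…,124}.
125 − 13 = 112 transpositions; sign(π) = (−1)^112 = +1.
Check: (56/125) = +1 by Zolotarev.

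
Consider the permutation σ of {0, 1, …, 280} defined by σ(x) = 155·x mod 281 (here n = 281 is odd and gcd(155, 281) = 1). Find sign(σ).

Start at x=16: 16 → 232 → 273 → 165 → 4 → 58 → 279 → … (one orbit).
Cycle lengths of π_155 on ℤ/281ℤ: [35, 35, 35, 35, 35, 35, 35, 35, 1]; 9 cycles in total.
Σ(ℓ_i−1) = 281−9 = 272; sign = (−1)^272 = +1.
The Jacobi symbol (155|281) = +1 (Zolotarev) agrees.

+1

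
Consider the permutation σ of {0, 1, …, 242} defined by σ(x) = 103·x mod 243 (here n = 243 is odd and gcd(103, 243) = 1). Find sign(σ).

+1

Orbit of 37 under x↦103x: [37, 166, 88, 73, 229, 16, 190]… (length divides ord_243(103)).
The orbit structure of x ↦ 103x mod 243: 11 orbits of sizes [81, 81, 27, 27, 9, 9, 3, 3, 1, 1, 1].
11 cycles on 243: each ℓ→(−1)^(ℓ−1), product (−1)^232 = +1.
Zolotarev: (103|243) = +1, matching the cycle-count sign.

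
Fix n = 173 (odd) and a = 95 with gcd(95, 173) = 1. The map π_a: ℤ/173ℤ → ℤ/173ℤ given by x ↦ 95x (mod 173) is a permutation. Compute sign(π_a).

+1

Start at x=117: 117 → 43 → 106 → 36 → 133 → 6 → 51 → … (one orbit).
Cycle type of π: 43×4 + 1; total 5 cycles.
n − c = 173 − 5 = 168; sign = (−1)^168 = +1.
Via Zolotarev, sign(π_{95}) = (95|173) = +1.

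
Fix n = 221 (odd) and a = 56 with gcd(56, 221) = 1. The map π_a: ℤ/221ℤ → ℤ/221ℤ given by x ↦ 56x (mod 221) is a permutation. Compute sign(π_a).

Orbit of 82 under x↦56x: [82, 172, 129, 152, 114, 196, 147]… (length divides ord_221(56)).
π_56 has 8 disjoint cycles with lengths [48, 48, 48, 48, 16, 6, 6, 1] on {0,…,220}.
With 8 cycles on 221 points, sign = (−1)^{221−8} = -1.

-1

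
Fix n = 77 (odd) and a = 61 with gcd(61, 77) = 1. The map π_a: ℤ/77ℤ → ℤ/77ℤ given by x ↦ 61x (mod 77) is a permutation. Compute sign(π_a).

+1

Start at x=41: 41 → 37 → 24 → 1 → 61 → 25 → 62 → … (one orbit).
5 cycles of lengths [30, 30, 10, 6, 1].
With 5 cycles on 77 points, sign = (−1)^{77−5} = +1.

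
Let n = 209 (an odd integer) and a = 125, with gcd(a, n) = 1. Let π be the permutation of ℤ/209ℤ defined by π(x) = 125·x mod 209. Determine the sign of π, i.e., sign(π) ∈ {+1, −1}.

+1

Orbit of 64 under x↦125x: [64, 58, 144, 26, 115, 163, 102]… (length divides ord_209(125)).
Decompose π into cycles: lengths [15, 15, 15, 15, 15, 15, 15, 15, 15, 15, 15, 15, 5, 5, 3, 3, 3, 3, 3, 3, 1] (21 cycles, including the fixed point 0).
n − c = 209 − 21 = 188; sign = (−1)^188 = +1.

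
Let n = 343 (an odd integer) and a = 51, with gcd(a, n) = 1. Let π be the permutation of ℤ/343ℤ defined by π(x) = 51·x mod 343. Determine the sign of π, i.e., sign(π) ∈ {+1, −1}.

+1

Trace 288: π^k(288) = [288, 282, 319, 148, 2, 102, 57] for k=0..6.
7 cycles of lengths [147, 147, 21, 21, 3, 3, 1].
7 cycles on 343: each ℓ→(−1)^(ℓ−1), product (−1)^336 = +1.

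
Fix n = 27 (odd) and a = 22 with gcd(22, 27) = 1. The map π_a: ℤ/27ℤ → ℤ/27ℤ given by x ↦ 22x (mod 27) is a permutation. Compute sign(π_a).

Orbit of 7 under x↦22x: [7, 19, 13, 16, 1, 22, 25]… (length divides ord_27(22)).
The orbit structure of x ↦ 22x mod 27: 7 orbits of sizes [9, 9, 3, 3, 1, 1, 1].
n − c = 27 − 7 = 20; sign = (−1)^20 = +1.

+1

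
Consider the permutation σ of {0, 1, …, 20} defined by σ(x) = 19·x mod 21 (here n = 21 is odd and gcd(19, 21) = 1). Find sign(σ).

-1

Trace 13: π^k(13) = [13, 16, 10, 1, 19, 4] for k=0..5.
Cycle type of π: 6×3 + 1×3; total 6 cycles.
n − c = 21 − 6 = 15; sign = (−1)^15 = -1.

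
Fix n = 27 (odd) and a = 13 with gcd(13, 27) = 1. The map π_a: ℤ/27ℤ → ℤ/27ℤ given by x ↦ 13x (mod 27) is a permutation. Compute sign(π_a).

Orbit of 22 under x↦13x: [22, 16, 19, 4, 25, 1, 13]… (length divides ord_27(13)).
Cycle lengths of π_13 on ℤ/27ℤ: [9, 9, 3, 3, 1, 1, 1]; 7 cycles in total.
Σ(ℓ_i−1) = 27−7 = 20; sign = (−1)^20 = +1.
Via Zolotarev, sign(π_{13}) = (13|27) = +1.

+1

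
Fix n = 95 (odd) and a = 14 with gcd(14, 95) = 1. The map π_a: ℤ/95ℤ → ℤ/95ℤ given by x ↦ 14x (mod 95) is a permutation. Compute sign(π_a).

-1

Trace 36: π^k(36) = [36, 29, 26, 79, 61, 94, 81] for k=0..6.
8 cycles of lengths [18, 18, 18, 18, 18, 2, 2, 1].
n − c = 95 − 8 = 87; sign = (−1)^87 = -1.
Check: (14/95) = -1 by Zolotarev.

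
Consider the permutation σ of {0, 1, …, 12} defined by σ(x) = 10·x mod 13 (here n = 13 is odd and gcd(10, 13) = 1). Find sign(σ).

Trace 12: π^k(12) = [12, 3, 4, 1, 10, 9] for k=0..5.
π_10 has 3 disjoint cycles with lengths [6, 6, 1] on {0,…,12}.
n − c = 13 − 3 = 10; sign = (−1)^10 = +1.
Check: (10/13) = +1 by Zolotarev.

+1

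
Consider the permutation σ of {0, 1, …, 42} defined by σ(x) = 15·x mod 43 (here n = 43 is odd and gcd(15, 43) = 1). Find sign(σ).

Trace 16: π^k(16) = [16, 25, 31, 35, 9, 6, 4] for k=0..6.
3 cycles of lengths [21, 21, 1].
sign(π) = (−1)^{n − #cycles} = (−1)^{43−3} = (−1)^40 = +1.
The Jacobi symbol (15|43) = +1 (Zolotarev) agrees.

+1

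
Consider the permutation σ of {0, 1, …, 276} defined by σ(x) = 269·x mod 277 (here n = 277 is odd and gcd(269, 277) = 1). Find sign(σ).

Trace 235: π^k(235) = [235, 59, 82, 175, 262, 120, 148] for k=0..6.
The orbit structure of x ↦ 269x mod 277: 4 orbits of sizes [92, 92, 92, 1].
n − c = 277 − 4 = 273; sign = (−1)^273 = -1.
Zolotarev: (269|277) = -1, matching the cycle-count sign.

-1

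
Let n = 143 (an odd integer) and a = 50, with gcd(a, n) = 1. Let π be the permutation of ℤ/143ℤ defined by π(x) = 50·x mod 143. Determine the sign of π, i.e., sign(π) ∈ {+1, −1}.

+1

Orbit of 50 under x↦50x: [50, 69, 18, 42, 98, 38, 41]… (length divides ord_143(50)).
π_50 has 5 disjoint cycles with lengths [60, 60, 12, 10, 1] on {0,…,142}.
5 cycles on 143: each ℓ→(−1)^(ℓ−1), product (−1)^138 = +1.
Via Zolotarev, sign(π_{50}) = (50|143) = +1.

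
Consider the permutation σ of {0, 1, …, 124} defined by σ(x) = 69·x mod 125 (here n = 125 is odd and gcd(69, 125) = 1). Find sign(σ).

Orbit of 94 under x↦69x: [94, 111, 34, 96, 124, 56, 114]… (length divides ord_125(69)).
Cycle lengths of π_69 on ℤ/125ℤ: [50, 50, 10, 10, 2, 2, 1]; 7 cycles in total.
With 7 cycles on 125 points, sign = (−1)^{125−7} = +1.
Via Zolotarev, sign(π_{69}) = (69|125) = +1.

+1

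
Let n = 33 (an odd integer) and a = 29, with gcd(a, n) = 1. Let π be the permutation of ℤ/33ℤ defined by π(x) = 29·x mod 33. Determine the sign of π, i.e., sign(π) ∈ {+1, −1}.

Orbit of 1 under x↦29x: [1, 29, 16, 2, 25, 32, 4]… (length divides ord_33(29)).
5 cycles of lengths [10, 10, 10, 2, 1].
33 − 5 = 28 transpositions; sign(π) = (−1)^28 = +1.
Via Zolotarev, sign(π_{29}) = (29|33) = +1.

+1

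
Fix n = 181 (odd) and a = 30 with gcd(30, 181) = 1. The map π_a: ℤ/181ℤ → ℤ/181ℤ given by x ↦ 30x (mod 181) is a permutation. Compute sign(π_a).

Start at x=64: 64 → 110 → 42 → 174 → 152 → 35 → 145 → … (one orbit).
π_30 has 4 disjoint cycles with lengths [60, 60, 60, 1] on {0,…,180}.
sign(π) = (−1)^{n − #cycles} = (−1)^{181−4} = (−1)^177 = -1.
Via Zolotarev, sign(π_{30}) = (30|181) = -1.

-1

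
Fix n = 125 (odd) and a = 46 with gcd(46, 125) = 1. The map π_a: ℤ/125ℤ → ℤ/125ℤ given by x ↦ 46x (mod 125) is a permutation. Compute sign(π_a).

Orbit of 51 under x↦46x: [51, 96, 41, 11, 6, 26, 71]… (length divides ord_125(46)).
π_46 has 13 disjoint cycles with lengths [25, 25, 25, 25, 5, 5, 5, 5, 1, 1, 1, 1, 1] on {0,…,124}.
n − c = 125 − 13 = 112; sign = (−1)^112 = +1.
The Jacobi symbol (46|125) = +1 (Zolotarev) agrees.

+1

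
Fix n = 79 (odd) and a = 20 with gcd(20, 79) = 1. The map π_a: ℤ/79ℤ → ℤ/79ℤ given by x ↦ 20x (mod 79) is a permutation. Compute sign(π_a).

Orbit of 72 under x↦20x: [72, 18, 44, 11, 62, 55, 73]… (length divides ord_79(20)).
The orbit structure of x ↦ 20x mod 79: 3 orbits of sizes [39, 39, 1].
79 − 3 = 76 transpositions; sign(π) = (−1)^76 = +1.

+1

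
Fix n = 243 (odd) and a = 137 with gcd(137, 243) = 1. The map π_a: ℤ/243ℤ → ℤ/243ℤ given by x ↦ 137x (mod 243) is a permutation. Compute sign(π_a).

Trace 133: π^k(133) = [133, 239, 181, 11, 49, 152, 169] for k=0..6.
The orbit structure of x ↦ 137x mod 243: 6 orbits of sizes [162, 54, 18, 6, 2, 1].
sign(π) = (−1)^{n − #cycles} = (−1)^{243−6} = (−1)^237 = -1.
Check: (137/243) = -1 by Zolotarev.

-1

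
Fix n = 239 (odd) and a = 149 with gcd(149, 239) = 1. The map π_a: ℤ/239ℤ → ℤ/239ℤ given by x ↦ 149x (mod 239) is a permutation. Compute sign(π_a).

-1

Orbit of 7 under x↦149x: [7, 87, 57, 128, 191, 18, 53]… (length divides ord_239(149)).
π_149 has 2 disjoint cycles with lengths [238, 1] on {0,…,238}.
With 2 cycles on 239 points, sign = (−1)^{239−2} = -1.
Check: (149/239) = -1 by Zolotarev.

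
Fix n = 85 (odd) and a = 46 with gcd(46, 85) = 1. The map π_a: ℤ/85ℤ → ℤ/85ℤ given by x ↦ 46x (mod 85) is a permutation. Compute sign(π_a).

-1

Trace 21: π^k(21) = [21, 31, 66, 61, 1, 46, 76] for k=0..6.
10 cycles of lengths [16, 16, 16, 16, 16, 1, 1, 1, 1, 1].
10 cycles on 85: each ℓ→(−1)^(ℓ−1), product (−1)^75 = -1.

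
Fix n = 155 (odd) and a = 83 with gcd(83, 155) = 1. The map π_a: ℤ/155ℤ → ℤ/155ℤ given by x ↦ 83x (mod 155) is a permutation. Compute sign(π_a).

Orbit of 73 under x↦83x: [73, 14, 77, 36, 43, 4, 22]… (length divides ord_155(83)).
Cycle lengths of π_83 on ℤ/155ℤ: [60, 60, 30, 4, 1]; 5 cycles in total.
155 − 5 = 150 transpositions; sign(π) = (−1)^150 = +1.
(83|155)_J = +1 (Zolotarev's lemma cross-check).

+1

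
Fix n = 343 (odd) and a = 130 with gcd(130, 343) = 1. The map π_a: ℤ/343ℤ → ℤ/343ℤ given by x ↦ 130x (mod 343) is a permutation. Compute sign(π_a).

+1

Orbit of 64 under x↦130x: [64, 88, 121, 295, 277, 338, 36]… (length divides ord_343(130)).
The orbit structure of x ↦ 130x mod 343: 7 orbits of sizes [147, 147, 21, 21, 3, 3, 1].
7 cycles on 343: each ℓ→(−1)^(ℓ−1), product (−1)^336 = +1.
Via Zolotarev, sign(π_{130}) = (130|343) = +1.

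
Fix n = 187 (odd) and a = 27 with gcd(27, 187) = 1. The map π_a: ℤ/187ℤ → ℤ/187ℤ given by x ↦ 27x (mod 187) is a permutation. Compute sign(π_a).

Start at x=103: 103 → 163 → 100 → 82 → 157 → 125 → 9 → … (one orbit).
π_27 has 6 disjoint cycles with lengths [80, 80, 16, 5, 5, 1] on {0,…,186}.
sign(π) = (−1)^{n − #cycles} = (−1)^{187−6} = (−1)^181 = -1.
Zolotarev: (27|187) = -1, matching the cycle-count sign.

-1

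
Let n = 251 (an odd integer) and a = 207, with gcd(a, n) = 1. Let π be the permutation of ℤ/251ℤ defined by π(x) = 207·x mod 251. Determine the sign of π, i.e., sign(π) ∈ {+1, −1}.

+1

Orbit of 207 under x↦207x: [207, 179, 156, 164, 63, 240, 233]… (length divides ord_251(207)).
π_207 has 3 disjoint cycles with lengths [125, 125, 1] on {0,…,250}.
3 cycles on 251: each ℓ→(−1)^(ℓ−1), product (−1)^248 = +1.
Check: (207/251) = +1 by Zolotarev.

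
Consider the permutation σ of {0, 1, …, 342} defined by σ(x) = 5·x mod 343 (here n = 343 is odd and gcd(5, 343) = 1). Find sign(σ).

Orbit of 281 under x↦5x: [281, 33, 165, 139, 9, 45, 225]… (length divides ord_343(5)).
The orbit structure of x ↦ 5x mod 343: 4 orbits of sizes [294, 42, 6, 1].
4 cycles on 343: each ℓ→(−1)^(ℓ−1), product (−1)^339 = -1.

-1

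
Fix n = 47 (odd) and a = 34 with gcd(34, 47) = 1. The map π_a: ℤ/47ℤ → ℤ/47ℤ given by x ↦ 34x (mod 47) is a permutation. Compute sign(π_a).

Trace 18: π^k(18) = [18, 1, 34, 28, 12, 32, 7] for k=0..6.
The orbit structure of x ↦ 34x mod 47: 3 orbits of sizes [23, 23, 1].
n − c = 47 − 3 = 44; sign = (−1)^44 = +1.

+1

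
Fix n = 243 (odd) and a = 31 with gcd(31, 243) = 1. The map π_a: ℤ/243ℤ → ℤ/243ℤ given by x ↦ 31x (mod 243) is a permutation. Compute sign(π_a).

+1

Trace 88: π^k(88) = [88, 55, 4, 124, 199, 94, 241] for k=0..6.
Decompose π into cycles: lengths [81, 81, 27, 27, 9, 9, 3, 3, 1, 1, 1] (11 cycles, including the fixed point 0).
11 cycles on 243: each ℓ→(−1)^(ℓ−1), product (−1)^232 = +1.
(31|243)_J = +1 (Zolotarev's lemma cross-check).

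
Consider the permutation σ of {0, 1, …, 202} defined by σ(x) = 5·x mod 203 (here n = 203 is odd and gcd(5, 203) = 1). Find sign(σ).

Orbit of 81 under x↦5x: [81, 202, 198, 178, 78, 187, 123]… (length divides ord_203(5)).
8 cycles of lengths [42, 42, 42, 42, 14, 14, 6, 1].
203 − 8 = 195 transpositions; sign(π) = (−1)^195 = -1.
Via Zolotarev, sign(π_{5}) = (5|203) = -1.

-1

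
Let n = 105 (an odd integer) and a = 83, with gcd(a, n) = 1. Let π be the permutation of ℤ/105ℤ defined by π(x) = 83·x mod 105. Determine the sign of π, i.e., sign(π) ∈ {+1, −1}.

Orbit of 62 under x↦83x: [62, 1, 83, 64]… (length divides ord_105(83)).
π_83 has 32 disjoint cycles with lengths [4, 4, 4, 4, 4, 4, 4, 4, 4, 4, 4, 4, 4, 4, 4, 4, 4, 4, 4, 4, 4, 2, 2, 2, 2, 2, 2, 2, 2, 2, 2, 1] on {0,…,104}.
105 − 32 = 73 transpositions; sign(π) = (−1)^73 = -1.
Check: (83/105) = -1 by Zolotarev.

-1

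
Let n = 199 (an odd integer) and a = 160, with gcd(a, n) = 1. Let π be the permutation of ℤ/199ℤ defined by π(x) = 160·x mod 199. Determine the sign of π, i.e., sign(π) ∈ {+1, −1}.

+1

Trace 100: π^k(100) = [100, 80, 64, 91, 33, 106, 45] for k=0..6.
π_160 has 3 disjoint cycles with lengths [99, 99, 1] on {0,…,198}.
n − c = 199 − 3 = 196; sign = (−1)^196 = +1.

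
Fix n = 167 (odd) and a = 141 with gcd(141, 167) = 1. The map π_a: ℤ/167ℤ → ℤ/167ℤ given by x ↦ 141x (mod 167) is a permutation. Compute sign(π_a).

+1

Orbit of 75 under x↦141x: [75, 54, 99, 98, 124, 116, 157]… (length divides ord_167(141)).
3 cycles of lengths [83, 83, 1].
167 − 3 = 164 transpositions; sign(π) = (−1)^164 = +1.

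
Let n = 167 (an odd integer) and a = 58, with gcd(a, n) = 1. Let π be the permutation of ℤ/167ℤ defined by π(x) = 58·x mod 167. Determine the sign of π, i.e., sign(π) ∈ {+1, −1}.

Start at x=152: 152 → 132 → 141 → 162 → 44 → 47 → 54 → … (one orbit).
π_58 has 3 disjoint cycles with lengths [83, 83, 1] on {0,…,166}.
3 cycles on 167: each ℓ→(−1)^(ℓ−1), product (−1)^164 = +1.

+1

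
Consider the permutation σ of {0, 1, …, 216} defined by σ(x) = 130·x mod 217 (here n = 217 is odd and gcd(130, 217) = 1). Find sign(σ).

-1

Trace 130: π^k(130) = [130, 191, 92, 25, 212, 1] for k=0..5.
38 cycles of lengths [6, 6, 6, 6, 6, 6, 6, 6, 6, 6, 6, 6, 6, 6, 6, 6, 6, 6, 6, 6, 6, 6, 6, 6, 6, 6, 6, 6, 6, 6, 6, 6, 6, 6, 6, 3, 3, 1].
n − c = 217 − 38 = 179; sign = (−1)^179 = -1.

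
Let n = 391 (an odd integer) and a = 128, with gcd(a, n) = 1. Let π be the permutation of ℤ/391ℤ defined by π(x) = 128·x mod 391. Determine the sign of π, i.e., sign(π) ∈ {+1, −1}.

Start at x=9: 9 → 370 → 49 → 16 → 93 → 174 → 376 → … (one orbit).
π_128 has 9 disjoint cycles with lengths [88, 88, 88, 88, 11, 11, 8, 8, 1] on {0,…,390}.
With 9 cycles on 391 points, sign = (−1)^{391−9} = +1.

+1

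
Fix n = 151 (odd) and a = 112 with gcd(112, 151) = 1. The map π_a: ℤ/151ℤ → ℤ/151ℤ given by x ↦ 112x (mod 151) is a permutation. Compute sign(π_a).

-1

Trace 139: π^k(139) = [139, 15, 19, 14, 58, 3, 34] for k=0..6.
2 cycles of lengths [150, 1].
151 − 2 = 149 transpositions; sign(π) = (−1)^149 = -1.
The Jacobi symbol (112|151) = -1 (Zolotarev) agrees.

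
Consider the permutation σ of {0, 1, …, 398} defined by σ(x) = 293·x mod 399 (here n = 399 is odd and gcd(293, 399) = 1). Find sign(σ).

Orbit of 398 under x↦293x: [398, 106, 335, 1, 293, 64]… (length divides ord_399(293)).
Cycle type of π: 6×63 + 2×10 + 1; total 74 cycles.
399 − 74 = 325 transpositions; sign(π) = (−1)^325 = -1.
(293|399)_J = -1 (Zolotarev's lemma cross-check).

-1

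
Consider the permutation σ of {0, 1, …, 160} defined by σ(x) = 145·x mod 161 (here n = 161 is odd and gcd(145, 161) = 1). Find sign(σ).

Trace 61: π^k(61) = [61, 151, 160, 16, 66, 71, 152] for k=0..6.
π_145 has 5 disjoint cycles with lengths [66, 66, 22, 6, 1] on {0,…,160}.
With 5 cycles on 161 points, sign = (−1)^{161−5} = +1.
Check: (145/161) = +1 by Zolotarev.

+1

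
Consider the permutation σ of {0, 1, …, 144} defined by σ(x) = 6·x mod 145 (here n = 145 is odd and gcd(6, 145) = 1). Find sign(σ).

Start at x=136: 136 → 91 → 111 → 86 → 81 → 51 → 16 → … (one orbit).
Cycle type of π: 14×10 + 1×5; total 15 cycles.
sign(π) = (−1)^{n − #cycles} = (−1)^{145−15} = (−1)^130 = +1.

+1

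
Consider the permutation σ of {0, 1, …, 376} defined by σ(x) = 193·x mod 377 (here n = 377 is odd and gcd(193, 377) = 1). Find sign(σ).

+1

Start at x=81: 81 → 176 → 38 → 171 → 204 → 164 → 361 → … (one orbit).
Cycle type of π: 84×4 + 28 + 12 + 1; total 7 cycles.
n − c = 377 − 7 = 370; sign = (−1)^370 = +1.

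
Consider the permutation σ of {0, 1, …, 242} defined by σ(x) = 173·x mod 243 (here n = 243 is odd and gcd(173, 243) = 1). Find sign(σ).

Orbit of 169 under x↦173x: [169, 77, 199, 164, 184, 242, 70]… (length divides ord_243(173)).
π_173 has 6 disjoint cycles with lengths [162, 54, 18, 6, 2, 1] on {0,…,242}.
n − c = 243 − 6 = 237; sign = (−1)^237 = -1.
The Jacobi symbol (173|243) = -1 (Zolotarev) agrees.

-1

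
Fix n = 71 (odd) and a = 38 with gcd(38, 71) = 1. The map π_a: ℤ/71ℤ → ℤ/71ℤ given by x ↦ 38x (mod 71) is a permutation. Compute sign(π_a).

+1

Trace 30: π^k(30) = [30, 4, 10, 25, 27, 32, 9] for k=0..6.
Decompose π into cycles: lengths [35, 35, 1] (3 cycles, including the fixed point 0).
Σ(ℓ_i−1) = 71−3 = 68; sign = (−1)^68 = +1.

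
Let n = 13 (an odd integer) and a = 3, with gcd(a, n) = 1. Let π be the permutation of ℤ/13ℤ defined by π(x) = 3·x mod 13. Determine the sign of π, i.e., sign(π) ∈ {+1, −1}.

Orbit of 1 under x↦3x: [1, 3, 9]… (length divides ord_13(3)).
Cycle lengths of π_3 on ℤ/13ℤ: [3, 3, 3, 3, 1]; 5 cycles in total.
sign(π) = (−1)^{n − #cycles} = (−1)^{13−5} = (−1)^8 = +1.
The Jacobi symbol (3|13) = +1 (Zolotarev) agrees.

+1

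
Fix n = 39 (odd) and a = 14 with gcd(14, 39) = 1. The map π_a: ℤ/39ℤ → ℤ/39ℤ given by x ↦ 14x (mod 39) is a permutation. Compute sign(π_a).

Orbit of 14 under x↦14x: [14, 1]… (length divides ord_39(14)).
Cycle lengths of π_14 on ℤ/39ℤ: [2, 2, 2, 2, 2, 2, 2, 2, 2, 2, 2, 2, 2, 1, 1, 1, 1, 1, 1, 1, 1, 1, 1, 1, 1, 1]; 26 cycles in total.
With 26 cycles on 39 points, sign = (−1)^{39−26} = -1.

-1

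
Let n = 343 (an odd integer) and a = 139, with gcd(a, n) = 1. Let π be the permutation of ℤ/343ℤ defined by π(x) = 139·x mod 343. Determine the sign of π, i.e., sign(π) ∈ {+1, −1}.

Orbit of 57 under x↦139x: [57, 34, 267, 69, 330, 251, 246]… (length divides ord_343(139)).
Cycle type of π: 98×3 + 14×3 + 2×3 + 1; total 10 cycles.
With 10 cycles on 343 points, sign = (−1)^{343−10} = -1.

-1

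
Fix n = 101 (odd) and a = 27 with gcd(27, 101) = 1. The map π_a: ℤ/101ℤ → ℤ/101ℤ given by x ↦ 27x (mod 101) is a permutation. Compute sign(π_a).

Trace 42: π^k(42) = [42, 23, 15, 1, 27, 22, 89] for k=0..6.
Cycle lengths of π_27 on ℤ/101ℤ: [100, 1]; 2 cycles in total.
101 − 2 = 99 transpositions; sign(π) = (−1)^99 = -1.
Check: (27/101) = -1 by Zolotarev.

-1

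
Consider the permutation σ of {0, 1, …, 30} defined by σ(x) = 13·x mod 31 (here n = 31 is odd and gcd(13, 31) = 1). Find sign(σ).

Start at x=2: 2 → 26 → 28 → 23 → 20 → 12 → 1 → … (one orbit).
Cycle type of π: 30 + 1; total 2 cycles.
n − c = 31 − 2 = 29; sign = (−1)^29 = -1.

-1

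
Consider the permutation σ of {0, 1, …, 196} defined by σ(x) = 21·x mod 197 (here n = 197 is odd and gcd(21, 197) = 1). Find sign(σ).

-1

Trace 21: π^k(21) = [21, 47, 2, 42, 94, 4, 84] for k=0..6.
Cycle lengths of π_21 on ℤ/197ℤ: [196, 1]; 2 cycles in total.
sign(π) = (−1)^{n − #cycles} = (−1)^{197−2} = (−1)^195 = -1.
Via Zolotarev, sign(π_{21}) = (21|197) = -1.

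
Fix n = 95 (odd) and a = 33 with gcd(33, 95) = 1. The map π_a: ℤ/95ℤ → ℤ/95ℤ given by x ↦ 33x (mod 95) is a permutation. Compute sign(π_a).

Orbit of 1 under x↦33x: [1, 33, 44, 27, 36, 48, 64]… (length divides ord_95(33)).
Cycle type of π: 36×2 + 18 + 4 + 1; total 5 cycles.
sign(π) = (−1)^{n − #cycles} = (−1)^{95−5} = (−1)^90 = +1.
(33|95)_J = +1 (Zolotarev's lemma cross-check).

+1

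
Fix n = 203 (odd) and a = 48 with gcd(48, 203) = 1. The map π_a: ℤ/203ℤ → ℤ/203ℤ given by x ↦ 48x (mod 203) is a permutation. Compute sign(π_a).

Trace 48: π^k(48) = [48, 71, 160, 169, 195, 22, 41] for k=0..6.
Cycle type of π: 28×7 + 2×3 + 1; total 11 cycles.
sign(π) = (−1)^{n − #cycles} = (−1)^{203−11} = (−1)^192 = +1.
(48|203)_J = +1 (Zolotarev's lemma cross-check).

+1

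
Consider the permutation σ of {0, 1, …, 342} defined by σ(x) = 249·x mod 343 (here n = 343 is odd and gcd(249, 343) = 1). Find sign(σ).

Trace 93: π^k(93) = [93, 176, 263, 317, 43, 74, 247] for k=0..6.
7 cycles of lengths [147, 147, 21, 21, 3, 3, 1].
sign(π) = (−1)^{n − #cycles} = (−1)^{343−7} = (−1)^336 = +1.
Check: (249/343) = +1 by Zolotarev.

+1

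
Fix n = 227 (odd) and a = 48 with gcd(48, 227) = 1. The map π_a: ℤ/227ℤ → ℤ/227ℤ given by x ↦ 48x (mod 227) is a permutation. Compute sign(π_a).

+1

Orbit of 171 under x↦48x: [171, 36, 139, 89, 186, 75, 195]… (length divides ord_227(48)).
The orbit structure of x ↦ 48x mod 227: 3 orbits of sizes [113, 113, 1].
sign(π) = (−1)^{n − #cycles} = (−1)^{227−3} = (−1)^224 = +1.
(48|227)_J = +1 (Zolotarev's lemma cross-check).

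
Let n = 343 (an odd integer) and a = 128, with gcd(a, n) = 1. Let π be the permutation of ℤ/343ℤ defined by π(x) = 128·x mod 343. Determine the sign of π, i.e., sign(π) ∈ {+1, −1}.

+1

Trace 116: π^k(116) = [116, 99, 324, 312, 148, 79, 165] for k=0..6.
π_128 has 31 disjoint cycles with lengths [21, 21, 21, 21, 21, 21, 21, 21, 21, 21, 21, 21, 21, 21, 3, 3, 3, 3, 3, 3, 3, 3, 3, 3, 3, 3, 3, 3, 3, 3, 1] on {0,…,342}.
n − c = 343 − 31 = 312; sign = (−1)^312 = +1.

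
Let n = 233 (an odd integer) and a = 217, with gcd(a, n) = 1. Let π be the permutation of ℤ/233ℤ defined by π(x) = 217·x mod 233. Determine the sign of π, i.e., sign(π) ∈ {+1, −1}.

+1

Orbit of 8 under x↦217x: [8, 105, 184, 85, 38, 91, 175]… (length divides ord_233(217)).
The orbit structure of x ↦ 217x mod 233: 5 orbits of sizes [58, 58, 58, 58, 1].
sign(π) = (−1)^{n − #cycles} = (−1)^{233−5} = (−1)^228 = +1.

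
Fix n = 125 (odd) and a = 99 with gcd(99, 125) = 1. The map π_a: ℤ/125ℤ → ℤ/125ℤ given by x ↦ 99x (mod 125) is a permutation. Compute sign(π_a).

+1

Trace 101: π^k(101) = [101, 124, 26, 74, 76, 24, 1] for k=0..6.
Decompose π into cycles: lengths [10, 10, 10, 10, 10, 10, 10, 10, 10, 10, 2, 2, 2, 2, 2, 2, 2, 2, 2, 2, 2, 2, 1] (23 cycles, including the fixed point 0).
With 23 cycles on 125 points, sign = (−1)^{125−23} = +1.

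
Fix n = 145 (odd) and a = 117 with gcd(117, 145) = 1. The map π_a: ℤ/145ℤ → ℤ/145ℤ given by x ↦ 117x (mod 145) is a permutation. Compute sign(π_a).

-1

Orbit of 59 under x↦117x: [59, 88, 1, 117]… (length divides ord_145(117)).
Cycle type of π: 4×29 + 1×29; total 58 cycles.
Σ(ℓ_i−1) = 145−58 = 87; sign = (−1)^87 = -1.
(117|145)_J = -1 (Zolotarev's lemma cross-check).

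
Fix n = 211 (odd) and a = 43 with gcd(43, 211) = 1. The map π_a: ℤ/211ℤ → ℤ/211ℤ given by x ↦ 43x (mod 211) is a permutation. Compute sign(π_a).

Trace 43: π^k(43) = [43, 161, 171, 179, 101, 123, 14] for k=0..6.
Cycle type of π: 21×10 + 1; total 11 cycles.
11 cycles on 211: each ℓ→(−1)^(ℓ−1), product (−1)^200 = +1.
Zolotarev: (43|211) = +1, matching the cycle-count sign.

+1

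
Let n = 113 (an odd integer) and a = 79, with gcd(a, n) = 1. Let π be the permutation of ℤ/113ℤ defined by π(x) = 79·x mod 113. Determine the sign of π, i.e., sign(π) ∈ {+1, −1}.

Orbit of 13 under x↦79x: [13, 10, 112, 34, 87, 93, 2]… (length divides ord_113(79)).
2 cycles of lengths [112, 1].
113 − 2 = 111 transpositions; sign(π) = (−1)^111 = -1.
Zolotarev: (79|113) = -1, matching the cycle-count sign.

-1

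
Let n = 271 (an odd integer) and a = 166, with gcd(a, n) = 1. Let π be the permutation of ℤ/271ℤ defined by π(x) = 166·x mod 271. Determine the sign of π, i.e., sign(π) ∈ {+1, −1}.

Start at x=10: 10 → 34 → 224 → 57 → 248 → 247 → 81 → … (one orbit).
Decompose π into cycles: lengths [45, 45, 45, 45, 45, 45, 1] (7 cycles, including the fixed point 0).
sign(π) = (−1)^{n − #cycles} = (−1)^{271−7} = (−1)^264 = +1.
Via Zolotarev, sign(π_{166}) = (166|271) = +1.

+1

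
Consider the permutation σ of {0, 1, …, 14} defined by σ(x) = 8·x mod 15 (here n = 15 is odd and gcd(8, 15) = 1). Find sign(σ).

+1

Start at x=2: 2 → 1 → 8 → 4 → 2 (one orbit).
The orbit structure of x ↦ 8x mod 15: 5 orbits of sizes [4, 4, 4, 2, 1].
With 5 cycles on 15 points, sign = (−1)^{15−5} = +1.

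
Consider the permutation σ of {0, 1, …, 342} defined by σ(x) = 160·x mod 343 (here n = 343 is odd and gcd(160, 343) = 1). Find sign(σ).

-1

Trace 13: π^k(13) = [13, 22, 90, 337, 69, 64, 293] for k=0..6.
Cycle lengths of π_160 on ℤ/343ℤ: [98, 98, 98, 14, 14, 14, 2, 2, 2, 1]; 10 cycles in total.
Σ(ℓ_i−1) = 343−10 = 333; sign = (−1)^333 = -1.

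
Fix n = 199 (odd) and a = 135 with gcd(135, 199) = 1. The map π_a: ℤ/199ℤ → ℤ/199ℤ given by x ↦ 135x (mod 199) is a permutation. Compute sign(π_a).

Trace 159: π^k(159) = [159, 172, 136, 52, 55, 62, 12] for k=0..6.
The orbit structure of x ↦ 135x mod 199: 4 orbits of sizes [66, 66, 66, 1].
n − c = 199 − 4 = 195; sign = (−1)^195 = -1.
The Jacobi symbol (135|199) = -1 (Zolotarev) agrees.

-1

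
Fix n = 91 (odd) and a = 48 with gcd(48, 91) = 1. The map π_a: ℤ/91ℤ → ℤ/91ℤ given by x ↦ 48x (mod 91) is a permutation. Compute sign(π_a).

Orbit of 27 under x↦48x: [27, 22, 55, 1, 48, 29]… (length divides ord_91(48)).
Decompose π into cycles: lengths [6, 6, 6, 6, 6, 6, 6, 6, 6, 6, 6, 6, 3, 3, 3, 3, 2, 2, 2, 1] (20 cycles, including the fixed point 0).
With 20 cycles on 91 points, sign = (−1)^{91−20} = -1.
Check: (48/91) = -1 by Zolotarev.

-1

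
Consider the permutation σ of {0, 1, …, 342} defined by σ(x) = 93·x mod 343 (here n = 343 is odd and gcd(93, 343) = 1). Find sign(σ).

Orbit of 46 under x↦93x: [46, 162, 317, 326, 134, 114, 312]… (length divides ord_343(93)).
Cycle type of π: 147×2 + 21×2 + 3×2 + 1; total 7 cycles.
7 cycles on 343: each ℓ→(−1)^(ℓ−1), product (−1)^336 = +1.

+1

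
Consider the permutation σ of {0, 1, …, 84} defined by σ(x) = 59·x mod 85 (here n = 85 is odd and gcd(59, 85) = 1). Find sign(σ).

Trace 9: π^k(9) = [9, 21, 49, 1, 59, 81, 19] for k=0..6.
Decompose π into cycles: lengths [8, 8, 8, 8, 8, 8, 8, 8, 8, 8, 2, 2, 1] (13 cycles, including the fixed point 0).
sign(π) = (−1)^{n − #cycles} = (−1)^{85−13} = (−1)^72 = +1.

+1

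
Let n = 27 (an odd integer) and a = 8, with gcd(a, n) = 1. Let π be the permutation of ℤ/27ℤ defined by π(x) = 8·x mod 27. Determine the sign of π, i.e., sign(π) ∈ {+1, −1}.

Start at x=17: 17 → 1 → 8 → 10 → 26 → 19 → 17 (one orbit).
Decompose π into cycles: lengths [6, 6, 6, 2, 2, 2, 2, 1] (8 cycles, including the fixed point 0).
27 − 8 = 19 transpositions; sign(π) = (−1)^19 = -1.
Check: (8/27) = -1 by Zolotarev.

-1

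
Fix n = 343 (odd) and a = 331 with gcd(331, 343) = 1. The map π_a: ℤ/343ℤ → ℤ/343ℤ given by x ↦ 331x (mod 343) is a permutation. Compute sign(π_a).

Orbit of 53 under x↦331x: [53, 50, 86, 340, 36, 254, 39]… (length divides ord_343(331)).
Cycle type of π: 147×2 + 21×2 + 3×2 + 1; total 7 cycles.
sign(π) = (−1)^{n − #cycles} = (−1)^{343−7} = (−1)^336 = +1.

+1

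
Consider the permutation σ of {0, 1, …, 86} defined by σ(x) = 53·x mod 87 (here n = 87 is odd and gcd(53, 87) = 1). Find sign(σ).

-1

Trace 20: π^k(20) = [20, 16, 65, 52, 59, 82, 83] for k=0..6.
Cycle type of π: 14×4 + 7×4 + 2 + 1; total 10 cycles.
87 − 10 = 77 transpositions; sign(π) = (−1)^77 = -1.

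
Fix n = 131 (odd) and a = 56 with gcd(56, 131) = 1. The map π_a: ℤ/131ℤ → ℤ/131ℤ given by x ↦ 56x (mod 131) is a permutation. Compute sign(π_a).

-1

Start at x=30: 30 → 108 → 22 → 53 → 86 → 100 → 98 → … (one orbit).
2 cycles of lengths [130, 1].
n − c = 131 − 2 = 129; sign = (−1)^129 = -1.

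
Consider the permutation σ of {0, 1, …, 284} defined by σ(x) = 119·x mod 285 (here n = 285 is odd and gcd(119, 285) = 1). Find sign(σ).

-1

Trace 194: π^k(194) = [194, 1, 119, 196, 239, 226, 104] for k=0..6.
Cycle type of π: 18×14 + 9×2 + 2×7 + 1; total 24 cycles.
Σ(ℓ_i−1) = 285−24 = 261; sign = (−1)^261 = -1.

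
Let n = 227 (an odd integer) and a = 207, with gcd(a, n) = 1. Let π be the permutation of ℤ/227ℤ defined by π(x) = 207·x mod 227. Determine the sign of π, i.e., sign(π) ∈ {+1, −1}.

Orbit of 3 under x↦207x: [3, 167, 65, 62, 122, 57, 222]… (length divides ord_227(207)).
3 cycles of lengths [113, 113, 1].
Σ(ℓ_i−1) = 227−3 = 224; sign = (−1)^224 = +1.

+1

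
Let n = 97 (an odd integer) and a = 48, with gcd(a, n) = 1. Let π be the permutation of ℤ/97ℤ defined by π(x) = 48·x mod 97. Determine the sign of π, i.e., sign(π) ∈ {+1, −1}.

+1

Trace 88: π^k(88) = [88, 53, 22, 86, 54, 70, 62] for k=0..6.
3 cycles of lengths [48, 48, 1].
3 cycles on 97: each ℓ→(−1)^(ℓ−1), product (−1)^94 = +1.
Check: (48/97) = +1 by Zolotarev.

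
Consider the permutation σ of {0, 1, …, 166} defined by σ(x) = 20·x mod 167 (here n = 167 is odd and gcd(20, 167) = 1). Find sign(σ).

-1

Orbit of 11 under x↦20x: [11, 53, 58, 158, 154, 74, 144]… (length divides ord_167(20)).
2 cycles of lengths [166, 1].
n − c = 167 − 2 = 165; sign = (−1)^165 = -1.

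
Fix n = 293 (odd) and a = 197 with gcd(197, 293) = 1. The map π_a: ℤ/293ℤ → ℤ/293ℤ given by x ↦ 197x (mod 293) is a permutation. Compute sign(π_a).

Start at x=256: 256 → 36 → 60 → 100 → 69 → 115 → 94 → … (one orbit).
The orbit structure of x ↦ 197x mod 293: 5 orbits of sizes [73, 73, 73, 73, 1].
Σ(ℓ_i−1) = 293−5 = 288; sign = (−1)^288 = +1.
Via Zolotarev, sign(π_{197}) = (197|293) = +1.

+1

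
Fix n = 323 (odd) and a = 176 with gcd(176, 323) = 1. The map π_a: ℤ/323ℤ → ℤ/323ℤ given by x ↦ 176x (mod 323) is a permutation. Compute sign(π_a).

Orbit of 43 under x↦176x: [43, 139, 239, 74, 104, 216, 225]… (length divides ord_323(176)).
Cycle type of π: 144×2 + 16 + 9×2 + 1; total 6 cycles.
Σ(ℓ_i−1) = 323−6 = 317; sign = (−1)^317 = -1.
Zolotarev: (176|323) = -1, matching the cycle-count sign.

-1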